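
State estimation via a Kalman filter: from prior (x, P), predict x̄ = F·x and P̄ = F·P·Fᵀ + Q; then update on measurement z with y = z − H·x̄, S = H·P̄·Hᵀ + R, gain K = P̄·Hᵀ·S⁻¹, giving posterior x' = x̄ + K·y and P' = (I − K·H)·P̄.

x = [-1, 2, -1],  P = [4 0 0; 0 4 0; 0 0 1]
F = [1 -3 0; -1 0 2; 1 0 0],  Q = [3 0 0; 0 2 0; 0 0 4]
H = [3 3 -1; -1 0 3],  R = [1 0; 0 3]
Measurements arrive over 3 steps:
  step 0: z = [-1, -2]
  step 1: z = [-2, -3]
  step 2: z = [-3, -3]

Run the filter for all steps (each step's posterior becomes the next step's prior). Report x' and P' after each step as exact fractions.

step 0: x̄ = F·x = [-7, -1, -1]
step 0: P̄ = F·P·Fᵀ + Q = [43 -4 4; -4 10 -4; 4 -4 8]
step 0: y = z − H·x̄ = [22, -6]
step 0: S = H·P̄·Hᵀ + R = [414 -137; -137 94]
step 0: K = P̄·Hᵀ·S⁻¹ = [6375/20147 2647/20147; 972/20147 -298/20147; 1988/20147 7184/20147]
step 0: x' = x̄ + K·y = [-16661/20147, 3025/20147, -19515/20147]
step 0: P' = (I − K·H)·P̄ = [228003/20147 -199662/20147 78648/20147; -199662/20147 177702/20147 -66852/20147; 78648/20147 -66852/20147 33400/20147]
step 1: x̄ = F·x = [-25736/20147, -22369/20147, -16661/20147]
step 1: P̄ = F·P·Fᵀ + Q = [3085734/20147 -268581/20147 826989/20147; -268581/20147 87305/20147 -70707/20147; 826989/20147 -70707/20147 308591/20147]
step 1: y = z − H·x̄ = [87360/20147, -36194/20147]
step 1: S = H·P̄·Hᵀ + R = [19513939/20147 -1743705/20147; -1743705/20147 961560/20147]
step 1: K = P̄·Hᵀ·S⁻¹ = [6923391/17342881 24709057/260143215; -393204/17342881 915847/52028643; 2269048/17342881 29482037/86714405]
step 1: x' = x̄ + K·y = [73611266/260143215, -64527115/52028643, -75480289/86714405]
step 1: P' = (I − K·H)·P̄ = [427990619/86714405 -73230334/17342881 150899892/86714405; -73230334/17342881 65064323/17342881 -24104829/17342881; 150899892/86714405 -24104829/17342881 79782001/86714405]
step 2: x̄ = F·x = [9733813/2431245, -105298600/52028643, 73611266/260143215]
step 2: P̄ = F·P·Fᵀ + Q = [54326527/810415 -937385/162083 14265847/810415; -937385/162083 63389573/17342881 -25238167/17342881; 14265847/810415 -25238167/17342881 774848239/86714405]
step 2: y = z − H·x̄ = [-2251893352/260143215, 40254548/260143215]
step 2: S = H·P̄·Hᵀ + R = [38601992616/86714405 -4130118184/86714405; -4130118184/86714405 3888041981/86714405]
step 2: K = P̄·Hᵀ·S⁻¹ = [587255027037/1534096804648 17134863319/191762100581; -13311586983/1534096804648 4295405831/191762100581; 191621557495/1534096804648 64807072223/191762100581]
step 2: x' = x̄ + K·y = [134960169962/191762100581, -373030908079/191762100581, -143053062267/191762100581]
step 2: P' = (I − K·H)·P̄ = [7214705051979/1534096804648 -6171626512785/1534096804648 2541980590545/1534096804648; -6171626512785/1534096804648 5492907453475/1534096804648 -2022845590947/1534096804648; 2541980590545/1534096804648 -2022845590947/1534096804648 1365783441299/1534096804648]

step 0: x' = [-16661/20147, 3025/20147, -19515/20147], P' = [228003/20147 -199662/20147 78648/20147; -199662/20147 177702/20147 -66852/20147; 78648/20147 -66852/20147 33400/20147]
step 1: x' = [73611266/260143215, -64527115/52028643, -75480289/86714405], P' = [427990619/86714405 -73230334/17342881 150899892/86714405; -73230334/17342881 65064323/17342881 -24104829/17342881; 150899892/86714405 -24104829/17342881 79782001/86714405]
step 2: x' = [134960169962/191762100581, -373030908079/191762100581, -143053062267/191762100581], P' = [7214705051979/1534096804648 -6171626512785/1534096804648 2541980590545/1534096804648; -6171626512785/1534096804648 5492907453475/1534096804648 -2022845590947/1534096804648; 2541980590545/1534096804648 -2022845590947/1534096804648 1365783441299/1534096804648]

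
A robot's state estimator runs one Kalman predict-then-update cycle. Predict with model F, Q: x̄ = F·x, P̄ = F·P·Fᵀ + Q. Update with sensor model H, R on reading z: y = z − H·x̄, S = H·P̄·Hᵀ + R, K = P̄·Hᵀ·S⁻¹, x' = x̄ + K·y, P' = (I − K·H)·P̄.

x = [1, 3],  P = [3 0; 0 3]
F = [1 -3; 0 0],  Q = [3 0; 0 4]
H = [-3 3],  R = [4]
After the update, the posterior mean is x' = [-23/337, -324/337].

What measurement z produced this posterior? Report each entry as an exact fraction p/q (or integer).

z = [-3]

x̄ = F·x = [-8, 0]
P̄ = F·P·Fᵀ + Q = [33 0; 0 4]
S = H·P̄·Hᵀ + R = [337]
K = P̄·Hᵀ·S⁻¹ = [-99/337; 12/337]
x' − x̄ = [2673/337, -324/337] = K·y
y = (KᵀK)⁻¹·Kᵀ·(x' − x̄) = [-27]
z = y + H·x̄ = [-27] + [24] = [-3]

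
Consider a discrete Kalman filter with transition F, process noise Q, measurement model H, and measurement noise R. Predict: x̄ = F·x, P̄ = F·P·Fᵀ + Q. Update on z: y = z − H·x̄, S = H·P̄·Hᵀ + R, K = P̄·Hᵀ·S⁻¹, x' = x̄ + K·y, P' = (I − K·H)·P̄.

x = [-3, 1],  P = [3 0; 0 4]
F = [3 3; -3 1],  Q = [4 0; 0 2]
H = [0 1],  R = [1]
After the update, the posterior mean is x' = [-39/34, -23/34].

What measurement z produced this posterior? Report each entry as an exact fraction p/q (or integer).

z = [-1]

x̄ = F·x = [-6, 10]
P̄ = F·P·Fᵀ + Q = [67 -15; -15 33]
S = H·P̄·Hᵀ + R = [34]
K = P̄·Hᵀ·S⁻¹ = [-15/34; 33/34]
x' − x̄ = [165/34, -363/34] = K·y
y = (KᵀK)⁻¹·Kᵀ·(x' − x̄) = [-11]
z = y + H·x̄ = [-11] + [10] = [-1]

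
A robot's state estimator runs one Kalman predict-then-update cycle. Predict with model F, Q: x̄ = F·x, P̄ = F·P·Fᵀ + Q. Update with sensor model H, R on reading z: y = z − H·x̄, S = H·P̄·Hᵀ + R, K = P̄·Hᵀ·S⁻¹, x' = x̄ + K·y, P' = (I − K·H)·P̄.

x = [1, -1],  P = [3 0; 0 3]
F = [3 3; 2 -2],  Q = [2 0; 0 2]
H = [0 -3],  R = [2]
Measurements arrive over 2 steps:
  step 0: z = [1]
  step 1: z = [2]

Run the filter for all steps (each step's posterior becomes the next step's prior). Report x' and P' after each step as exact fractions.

step 0: x' = [0, -35/118], P' = [56 0; 0 13/59]
step 1: x' = [-165603/60296, -40123/60296], P' = [445433/30148 9873/30148; 9873/30148 6693/30148]

step 0: x̄ = F·x = [0, 4]
step 0: P̄ = F·P·Fᵀ + Q = [56 0; 0 26]
step 0: y = z − H·x̄ = [13]
step 0: S = H·P̄·Hᵀ + R = [236]
step 0: K = P̄·Hᵀ·S⁻¹ = [0; -39/118]
step 0: x' = x̄ + K·y = [0, -35/118]
step 0: P' = (I − K·H)·P̄ = [56 0; 0 13/59]
step 1: x̄ = F·x = [-105/118, 35/59]
step 1: P̄ = F·P·Fᵀ + Q = [29971/59 19746/59; 19746/59 13386/59]
step 1: y = z − H·x̄ = [223/59]
step 1: S = H·P̄·Hᵀ + R = [120592/59]
step 1: K = P̄·Hᵀ·S⁻¹ = [-29619/60296; -20079/60296]
step 1: x' = x̄ + K·y = [-165603/60296, -40123/60296]
step 1: P' = (I − K·H)·P̄ = [445433/30148 9873/30148; 9873/30148 6693/30148]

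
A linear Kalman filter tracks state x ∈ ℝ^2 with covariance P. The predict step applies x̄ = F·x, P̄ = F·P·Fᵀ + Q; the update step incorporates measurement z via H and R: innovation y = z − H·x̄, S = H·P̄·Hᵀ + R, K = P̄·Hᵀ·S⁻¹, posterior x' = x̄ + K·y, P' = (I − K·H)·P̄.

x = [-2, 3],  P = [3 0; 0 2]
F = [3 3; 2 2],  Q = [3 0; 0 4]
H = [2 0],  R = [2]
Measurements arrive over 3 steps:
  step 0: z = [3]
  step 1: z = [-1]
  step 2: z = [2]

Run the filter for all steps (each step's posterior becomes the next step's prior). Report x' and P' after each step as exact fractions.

step 0: x̄ = F·x = [3, 2]
step 0: P̄ = F·P·Fᵀ + Q = [48 30; 30 24]
step 0: y = z − H·x̄ = [-3]
step 0: S = H·P̄·Hᵀ + R = [194]
step 0: K = P̄·Hᵀ·S⁻¹ = [48/97; 30/97]
step 0: x' = x̄ + K·y = [147/97, 104/97]
step 0: P' = (I − K·H)·P̄ = [48/97 30/97; 30/97 528/97]
step 1: x̄ = F·x = [753/97, 502/97]
step 1: P̄ = F·P·Fᵀ + Q = [6015/97 3816/97; 3816/97 2932/97]
step 1: y = z − H·x̄ = [-1603/97]
step 1: S = H·P̄·Hᵀ + R = [24254/97]
step 1: K = P̄·Hᵀ·S⁻¹ = [6015/12127; 3816/12127]
step 1: x' = x̄ + K·y = [-5262/12127, -302/12127]
step 1: P' = (I − K·H)·P̄ = [6015/12127 3816/12127; 3816/12127 66316/12127]
step 2: x̄ = F·x = [-16692/12127, -11128/12127]
step 2: P̄ = F·P·Fᵀ + Q = [756048/12127 479778/12127; 479778/12127 368360/12127]
step 2: y = z − H·x̄ = [57638/12127]
step 2: S = H·P̄·Hᵀ + R = [3048446/12127]
step 2: K = P̄·Hᵀ·S⁻¹ = [756048/1524223; 479778/1524223]
step 2: x' = x̄ + K·y = [1495404/1524223, 881660/1524223]
step 2: P' = (I − K·H)·P̄ = [756048/1524223 479778/1524223; 479778/1524223 8335856/1524223]

step 0: x' = [147/97, 104/97], P' = [48/97 30/97; 30/97 528/97]
step 1: x' = [-5262/12127, -302/12127], P' = [6015/12127 3816/12127; 3816/12127 66316/12127]
step 2: x' = [1495404/1524223, 881660/1524223], P' = [756048/1524223 479778/1524223; 479778/1524223 8335856/1524223]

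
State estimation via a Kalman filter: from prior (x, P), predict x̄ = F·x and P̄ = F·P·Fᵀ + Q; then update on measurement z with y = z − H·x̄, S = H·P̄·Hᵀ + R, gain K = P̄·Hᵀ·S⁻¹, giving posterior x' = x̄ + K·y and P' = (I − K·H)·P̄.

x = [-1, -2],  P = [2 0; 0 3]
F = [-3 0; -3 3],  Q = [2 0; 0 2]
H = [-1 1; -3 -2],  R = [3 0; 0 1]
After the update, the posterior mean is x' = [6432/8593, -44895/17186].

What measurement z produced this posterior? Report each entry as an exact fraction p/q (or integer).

x̄ = F·x = [3, -3]
P̄ = F·P·Fᵀ + Q = [20 18; 18 47]
S = H·P̄·Hᵀ + R = [34 -52; -52 585]
K = P̄·Hᵀ·S⁻¹ = [-237/661 -1684/8593; 713/1322 -1762/8593]
x' − x̄ = [-19347/8593, 6663/17186] = K·y
y = (KᵀK)⁻¹·Kᵀ·(x' − x̄) = [3, 6]
z = y + H·x̄ = [3, 6] + [-6, -3] = [-3, 3]

z = [-3, 3]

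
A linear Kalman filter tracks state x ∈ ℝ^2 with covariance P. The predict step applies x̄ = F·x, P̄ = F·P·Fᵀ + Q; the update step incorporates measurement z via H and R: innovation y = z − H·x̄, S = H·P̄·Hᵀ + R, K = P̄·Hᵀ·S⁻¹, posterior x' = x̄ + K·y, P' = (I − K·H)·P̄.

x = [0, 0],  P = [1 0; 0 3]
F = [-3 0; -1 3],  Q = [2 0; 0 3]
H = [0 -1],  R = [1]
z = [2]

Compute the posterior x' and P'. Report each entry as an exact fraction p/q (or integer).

x̄ = F·x = [0, 0]
P̄ = F·P·Fᵀ + Q = [11 3; 3 31]
y = z − H·x̄ = [2]
S = H·P̄·Hᵀ + R = [32]
K = P̄·Hᵀ·S⁻¹ = [-3/32; -31/32]
x' = x̄ + K·y = [-3/16, -31/16]
P' = (I − K·H)·P̄ = [343/32 3/32; 3/32 31/32]

x' = [-3/16, -31/16]
P' = [343/32 3/32; 3/32 31/32]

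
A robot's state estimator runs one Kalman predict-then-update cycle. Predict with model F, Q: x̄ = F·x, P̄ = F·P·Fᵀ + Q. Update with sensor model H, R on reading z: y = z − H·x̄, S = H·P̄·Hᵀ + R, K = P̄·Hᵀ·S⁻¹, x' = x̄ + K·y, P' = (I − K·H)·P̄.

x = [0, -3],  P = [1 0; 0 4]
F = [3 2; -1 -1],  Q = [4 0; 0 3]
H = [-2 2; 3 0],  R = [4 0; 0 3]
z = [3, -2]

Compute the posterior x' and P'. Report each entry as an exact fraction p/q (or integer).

x̄ = F·x = [-6, 3]
P̄ = F·P·Fᵀ + Q = [29 -11; -11 8]
y = z − H·x̄ = [-15, 16]
S = H·P̄·Hᵀ + R = [240 -240; -240 264]
K = P̄·Hᵀ·S⁻¹ = [-1/24 7/24; 11/30 5/24]
x' = x̄ + K·y = [-17/24, 5/6]
P' = (I − K·H)·P̄ = [7/24 5/24; 5/24 113/120]

x' = [-17/24, 5/6]
P' = [7/24 5/24; 5/24 113/120]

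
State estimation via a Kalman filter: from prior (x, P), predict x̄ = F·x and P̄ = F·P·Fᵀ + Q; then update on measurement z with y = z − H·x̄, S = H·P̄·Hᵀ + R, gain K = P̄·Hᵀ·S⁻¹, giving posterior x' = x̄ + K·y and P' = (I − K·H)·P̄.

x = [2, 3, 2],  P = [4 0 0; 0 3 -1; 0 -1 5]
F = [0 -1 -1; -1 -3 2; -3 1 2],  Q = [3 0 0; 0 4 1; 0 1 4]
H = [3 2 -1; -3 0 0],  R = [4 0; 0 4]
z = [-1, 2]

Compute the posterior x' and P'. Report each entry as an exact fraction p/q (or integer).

x' = [-4834/6253, -22495/18759, -21675/6253]
P' = [2580/6253 -5296/6253 -3028/6253; -5296/6253 275957/18759 155958/6253; -3028/6253 155958/6253 302612/6253]

x̄ = F·x = [-5, -7, 1]
P̄ = F·P·Fᵀ + Q = [9 -2 -10; -2 67 28; -10 28 59]
y = z − H·x̄ = [29, -13]
S = H·P̄·Hᵀ + R = [336 -99; -99 85]
K = P̄·Hᵀ·S⁻¹ = [44/6253 -1935/6253; 9094/18759 3972/6253; 55/6253 2271/6253]
x' = x̄ + K·y = [-4834/6253, -22495/18759, -21675/6253]
P' = (I − K·H)·P̄ = [2580/6253 -5296/6253 -3028/6253; -5296/6253 275957/18759 155958/6253; -3028/6253 155958/6253 302612/6253]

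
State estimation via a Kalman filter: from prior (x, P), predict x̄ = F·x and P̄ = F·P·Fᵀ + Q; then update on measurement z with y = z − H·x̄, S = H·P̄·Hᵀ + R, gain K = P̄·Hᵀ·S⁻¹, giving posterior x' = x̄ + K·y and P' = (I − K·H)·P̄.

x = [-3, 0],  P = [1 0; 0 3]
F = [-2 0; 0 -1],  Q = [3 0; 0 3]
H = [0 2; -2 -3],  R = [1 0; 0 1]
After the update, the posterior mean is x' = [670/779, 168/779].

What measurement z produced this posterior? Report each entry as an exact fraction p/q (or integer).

z = [1, -2]

x̄ = F·x = [6, 0]
P̄ = F·P·Fᵀ + Q = [7 0; 0 6]
S = H·P̄·Hᵀ + R = [25 -36; -36 83]
K = P̄·Hᵀ·S⁻¹ = [-504/779 -350/779; 348/779 -18/779]
x' − x̄ = [-4004/779, 168/779] = K·y
y = (KᵀK)⁻¹·Kᵀ·(x' − x̄) = [1, 10]
z = y + H·x̄ = [1, 10] + [0, -12] = [1, -2]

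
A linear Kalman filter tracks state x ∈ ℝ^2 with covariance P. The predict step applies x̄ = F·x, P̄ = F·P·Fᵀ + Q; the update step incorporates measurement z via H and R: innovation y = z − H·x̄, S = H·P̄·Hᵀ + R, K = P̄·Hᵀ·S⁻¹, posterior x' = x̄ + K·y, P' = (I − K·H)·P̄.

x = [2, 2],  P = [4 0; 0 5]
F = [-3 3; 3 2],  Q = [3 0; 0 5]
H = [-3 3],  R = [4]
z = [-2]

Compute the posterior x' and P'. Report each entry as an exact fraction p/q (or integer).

x' = [8640/1417, 7738/1417]
P' = [46128/1417 45768/1417; 45768/1417 46036/1417]

x̄ = F·x = [0, 10]
P̄ = F·P·Fᵀ + Q = [84 -6; -6 61]
y = z − H·x̄ = [-32]
S = H·P̄·Hᵀ + R = [1417]
K = P̄·Hᵀ·S⁻¹ = [-270/1417; 201/1417]
x' = x̄ + K·y = [8640/1417, 7738/1417]
P' = (I − K·H)·P̄ = [46128/1417 45768/1417; 45768/1417 46036/1417]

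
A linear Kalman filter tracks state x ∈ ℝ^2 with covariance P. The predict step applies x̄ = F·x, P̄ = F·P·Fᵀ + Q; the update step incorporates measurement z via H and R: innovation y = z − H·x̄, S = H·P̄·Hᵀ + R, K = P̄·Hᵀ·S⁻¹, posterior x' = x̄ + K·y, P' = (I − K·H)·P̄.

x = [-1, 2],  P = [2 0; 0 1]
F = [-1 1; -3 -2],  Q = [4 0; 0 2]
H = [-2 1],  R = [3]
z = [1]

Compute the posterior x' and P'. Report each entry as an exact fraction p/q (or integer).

x̄ = F·x = [3, -1]
P̄ = F·P·Fᵀ + Q = [7 4; 4 24]
y = z − H·x̄ = [8]
S = H·P̄·Hᵀ + R = [39]
K = P̄·Hᵀ·S⁻¹ = [-10/39; 16/39]
x' = x̄ + K·y = [37/39, 89/39]
P' = (I − K·H)·P̄ = [173/39 316/39; 316/39 680/39]

x' = [37/39, 89/39]
P' = [173/39 316/39; 316/39 680/39]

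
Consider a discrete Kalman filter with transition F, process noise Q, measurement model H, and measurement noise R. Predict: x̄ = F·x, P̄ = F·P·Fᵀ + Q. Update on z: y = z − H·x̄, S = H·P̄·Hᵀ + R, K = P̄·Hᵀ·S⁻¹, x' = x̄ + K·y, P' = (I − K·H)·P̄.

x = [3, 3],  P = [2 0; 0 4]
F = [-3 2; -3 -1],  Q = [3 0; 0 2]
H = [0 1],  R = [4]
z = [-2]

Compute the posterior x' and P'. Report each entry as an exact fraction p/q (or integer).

x' = [4/7, -24/7]
P' = [234/7 10/7; 10/7 24/7]

x̄ = F·x = [-3, -12]
P̄ = F·P·Fᵀ + Q = [37 10; 10 24]
y = z − H·x̄ = [10]
S = H·P̄·Hᵀ + R = [28]
K = P̄·Hᵀ·S⁻¹ = [5/14; 6/7]
x' = x̄ + K·y = [4/7, -24/7]
P' = (I − K·H)·P̄ = [234/7 10/7; 10/7 24/7]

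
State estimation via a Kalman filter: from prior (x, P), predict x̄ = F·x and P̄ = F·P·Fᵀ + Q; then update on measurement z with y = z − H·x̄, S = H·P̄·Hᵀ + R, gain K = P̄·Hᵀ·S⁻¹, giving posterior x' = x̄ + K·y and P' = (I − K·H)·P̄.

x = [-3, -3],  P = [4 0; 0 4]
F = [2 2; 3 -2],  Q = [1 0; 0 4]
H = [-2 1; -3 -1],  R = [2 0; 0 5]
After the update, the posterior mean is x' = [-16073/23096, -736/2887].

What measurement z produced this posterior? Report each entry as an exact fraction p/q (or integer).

x̄ = F·x = [-12, -3]
P̄ = F·P·Fᵀ + Q = [33 8; 8 56]
S = H·P̄·Hᵀ + R = [158 134; 134 406]
K = P̄·Hᵀ·S⁻¹ = [-4605/23096 -4567/23096; 1685/2887 -1125/2887]
x' − x̄ = [261079/23096, 7925/2887] = K·y
y = (KᵀK)⁻¹·Kᵀ·(x' − x̄) = [-20, -37]
z = y + H·x̄ = [-20, -37] + [21, 39] = [1, 2]

z = [1, 2]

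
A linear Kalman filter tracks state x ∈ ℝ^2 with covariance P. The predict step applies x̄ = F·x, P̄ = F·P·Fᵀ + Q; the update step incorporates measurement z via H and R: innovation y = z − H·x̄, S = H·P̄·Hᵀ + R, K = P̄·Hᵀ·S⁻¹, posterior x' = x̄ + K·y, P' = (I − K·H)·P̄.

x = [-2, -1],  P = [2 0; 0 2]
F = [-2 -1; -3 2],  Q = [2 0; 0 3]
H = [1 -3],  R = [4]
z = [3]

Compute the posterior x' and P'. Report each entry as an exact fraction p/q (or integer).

x' = [1025/229, 126/229]
P' = [2604/229 884/229; 884/229 400/229]

x̄ = F·x = [5, 4]
P̄ = F·P·Fᵀ + Q = [12 8; 8 29]
y = z − H·x̄ = [10]
S = H·P̄·Hᵀ + R = [229]
K = P̄·Hᵀ·S⁻¹ = [-12/229; -79/229]
x' = x̄ + K·y = [1025/229, 126/229]
P' = (I − K·H)·P̄ = [2604/229 884/229; 884/229 400/229]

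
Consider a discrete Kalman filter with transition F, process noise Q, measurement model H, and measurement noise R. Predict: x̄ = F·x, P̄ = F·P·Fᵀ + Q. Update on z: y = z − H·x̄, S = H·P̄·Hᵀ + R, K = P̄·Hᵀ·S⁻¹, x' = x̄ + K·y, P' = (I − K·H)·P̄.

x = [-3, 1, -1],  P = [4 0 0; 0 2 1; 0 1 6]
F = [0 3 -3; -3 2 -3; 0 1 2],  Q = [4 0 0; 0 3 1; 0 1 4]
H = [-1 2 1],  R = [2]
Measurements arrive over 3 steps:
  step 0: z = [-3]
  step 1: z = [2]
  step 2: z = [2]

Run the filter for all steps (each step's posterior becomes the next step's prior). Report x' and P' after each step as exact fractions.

step 0: x̄ = F·x = [6, 14, -1]
step 0: P̄ = F·P·Fᵀ + Q = [58 51 -27; 51 89 -30; -27 -30 34]
step 0: y = z − H·x̄ = [-24]
step 0: S = H·P̄·Hᵀ + R = [180]
step 0: K = P̄·Hᵀ·S⁻¹ = [17/180; 97/180; 1/180]
step 0: x' = x̄ + K·y = [56/15, 16/15, -17/15]
step 0: P' = (I − K·H)·P̄ = [10151/180 7531/180 -4877/180; 7531/180 6611/180 -5497/180; -4877/180 -5497/180 6119/180]
step 1: x̄ = F·x = [33/5, -17/3, -6/5]
step 1: P̄ = F·P·Fᵀ + Q = [5951/5 364 -927/5; 364 3061/9 -123; -927/5 -123 1091/20]
step 1: y = z − H·x̄ = [317/15]
step 1: S = H·P̄·Hᵀ + R = [185399/180]
step 1: K = P̄·Hᵀ·S⁻¹ = [-116568/185399; 34780/185399; -1089/185399]
step 1: x' = x̄ + K·y = [-1239837/185399, -315577/185399, -245493/185399]
step 1: P' = (I − K·H)·P̄ = [145172453/185399 90008764/185399 -35078211/185399; 90008764/185399 56335991/185399 -22593658/185399; -35078211/185399 -22593658/185399 10106927/185399]
step 2: x̄ = F·x = [-210252/185399, 3824836/185399, -806563/185399]
step 2: P̄ = F·P·Fᵀ + Q = [1005413702/185399 -357899616/185399 40585437/185399; -357899616/185399 183025511/185399 -29934865/185399; 40585437/185399 -29934865/185399 7130663/185399]
step 2: y = z − H·x̄ = [-6682563/185399]
step 2: S = H·P̄·Hᵀ + R = [2975705337/185399]
step 2: K = P̄·Hᵀ·S⁻¹ = [-1680627497/2975705337; 21030781/90172889; -31108168/991901779]
step 2: x' = x̄ + K·y = [19067436771/991901779, 1102255099/90172889, -3193916807/991901779]
step 2: P' = (I − K·H)·P̄ = [902411206435/2975705337 16570027267/90172889 -64857282727/991901779; 16570027267/90172889 10292641034/90172889 -3973193239/90172889; -64857282727/991901779 -3973193239/90172889 22490752195/991901779]

step 0: x' = [56/15, 16/15, -17/15], P' = [10151/180 7531/180 -4877/180; 7531/180 6611/180 -5497/180; -4877/180 -5497/180 6119/180]
step 1: x' = [-1239837/185399, -315577/185399, -245493/185399], P' = [145172453/185399 90008764/185399 -35078211/185399; 90008764/185399 56335991/185399 -22593658/185399; -35078211/185399 -22593658/185399 10106927/185399]
step 2: x' = [19067436771/991901779, 1102255099/90172889, -3193916807/991901779], P' = [902411206435/2975705337 16570027267/90172889 -64857282727/991901779; 16570027267/90172889 10292641034/90172889 -3973193239/90172889; -64857282727/991901779 -3973193239/90172889 22490752195/991901779]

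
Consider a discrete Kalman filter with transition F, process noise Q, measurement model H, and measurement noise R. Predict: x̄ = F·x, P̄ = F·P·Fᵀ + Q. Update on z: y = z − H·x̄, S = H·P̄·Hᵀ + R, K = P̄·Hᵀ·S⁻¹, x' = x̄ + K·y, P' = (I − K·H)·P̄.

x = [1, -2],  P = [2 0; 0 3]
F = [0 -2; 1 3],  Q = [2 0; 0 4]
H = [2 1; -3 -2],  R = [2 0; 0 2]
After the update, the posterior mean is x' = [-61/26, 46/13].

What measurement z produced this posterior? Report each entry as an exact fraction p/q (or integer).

z = [-3, -1]

x̄ = F·x = [4, -5]
P̄ = F·P·Fᵀ + Q = [14 -18; -18 33]
S = H·P̄·Hᵀ + R = [19 -24; -24 44]
K = P̄·Hᵀ·S⁻¹ = [74/65 63/130; -21/13 -15/13]
x' − x̄ = [-165/26, 111/13] = K·y
y = (KᵀK)⁻¹·Kᵀ·(x' − x̄) = [-6, 1]
z = y + H·x̄ = [-6, 1] + [3, -2] = [-3, -1]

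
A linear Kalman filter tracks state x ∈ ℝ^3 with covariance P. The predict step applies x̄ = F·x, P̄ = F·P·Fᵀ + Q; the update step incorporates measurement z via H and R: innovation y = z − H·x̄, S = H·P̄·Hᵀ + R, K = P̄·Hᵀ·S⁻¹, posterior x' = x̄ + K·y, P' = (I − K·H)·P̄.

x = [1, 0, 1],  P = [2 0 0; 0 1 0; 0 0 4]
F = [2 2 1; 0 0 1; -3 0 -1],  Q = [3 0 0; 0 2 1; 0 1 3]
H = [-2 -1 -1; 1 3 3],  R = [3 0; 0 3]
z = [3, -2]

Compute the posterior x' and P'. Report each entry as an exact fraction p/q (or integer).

x̄ = F·x = [3, 1, -4]
P̄ = F·P·Fᵀ + Q = [19 4 -16; 4 6 -3; -16 -3 25]
y = z − H·x̄ = [6, 4]
S = H·P̄·Hᵀ + R = [56 -29; -29 175]
K = P̄·Hᵀ·S⁻¹ = [-5043/8959 -1706/8959; -1548/8959 409/8959; 3200/8959 3090/8959]
x' = x̄ + K·y = [-10205/8959, 1307/8959, -4276/8959]
P' = (I − K·H)·P̄ = [10101/8959 2541/8959 -7614/8959; 2541/8959 31409/8959 -31847/8959; -7614/8959 -31847/8959 37475/8959]

x' = [-10205/8959, 1307/8959, -4276/8959]
P' = [10101/8959 2541/8959 -7614/8959; 2541/8959 31409/8959 -31847/8959; -7614/8959 -31847/8959 37475/8959]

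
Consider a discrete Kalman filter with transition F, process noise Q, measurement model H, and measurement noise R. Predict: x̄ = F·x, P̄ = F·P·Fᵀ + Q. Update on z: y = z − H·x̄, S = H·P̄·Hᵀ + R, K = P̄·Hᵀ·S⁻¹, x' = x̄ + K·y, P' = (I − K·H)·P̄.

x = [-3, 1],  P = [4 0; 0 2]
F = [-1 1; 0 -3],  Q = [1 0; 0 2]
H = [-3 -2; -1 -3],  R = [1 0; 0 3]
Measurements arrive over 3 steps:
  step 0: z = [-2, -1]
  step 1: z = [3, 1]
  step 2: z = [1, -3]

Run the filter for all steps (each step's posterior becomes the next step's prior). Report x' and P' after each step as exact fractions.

step 0: x' = [1402/1821, -313/5463], P' = [245/607 -734/1821; -734/1821 2972/5463]
step 1: x' = [-379385/388823, -4713/388823], P' = [144184/388823 -433030/1166469; -433030/1166469 1783054/3499407]
step 2: x' = [-687434057/709273875, 2431415441/2127821625], P' = [87093191/236424625 -261347708/709273875; -261347708/709273875 1077544004/2127821625]

step 0: x̄ = F·x = [4, -3]
step 0: P̄ = F·P·Fᵀ + Q = [7 -6; -6 20]
step 0: y = z − H·x̄ = [4, -6]
step 0: S = H·P̄·Hᵀ + R = [72 75; 75 154]
step 0: K = P̄·Hᵀ·S⁻¹ = [-737/1821 163/607; 662/5463 -746/1821]
step 0: x' = x̄ + K·y = [1402/1821, -313/5463]
step 0: P' = (I − K·H)·P̄ = [245/607 -734/1821; -734/1821 2972/5463]
step 1: x̄ = F·x = [-4519/5463, 313/1821]
step 1: P̄ = F·P·Fᵀ + Q = [15044/5463 -5174/1821; -5174/1821 4186/607]
step 1: y = z − H·x̄ = [1570/1821, 3761/5463]
step 1: S = H·P̄·Hᵀ + R = [11699/607 33478/1821; 33478/1821 277367/5463]
step 1: K = P̄·Hᵀ·S⁻¹ = [-431596/1166469 96282/388823; 331162/3499407 -450008/1166469]
step 1: x' = x̄ + K·y = [-379385/388823, -4713/388823]
step 1: P' = (I − K·H)·P̄ = [144184/388823 -433030/1166469; -433030/1166469 1783054/3499407]
step 2: x̄ = F·x = [374672/388823, 14139/388823]
step 2: P̄ = F·P·Fᵀ + Q = [9178297/3499407 -3082144/1166469; -3082144/1166469 2560700/388823]
step 2: y = z − H·x̄ = [1541117/388823, -749380/388823]
step 2: S = H·P̄·Hᵀ + R = [7481344/388823 21367313/1166469; 21367313/1166469 171614626/3499407]
step 2: K = P̄·Hᵀ·S⁻¹ = [-261143303/709273875 58084839/236424625; 197041364/2127821625 -272065432/709273875]
step 2: x' = x̄ + K·y = [-687434057/709273875, 2431415441/2127821625]
step 2: P' = (I − K·H)·P̄ = [87093191/236424625 -261347708/709273875; -261347708/709273875 1077544004/2127821625]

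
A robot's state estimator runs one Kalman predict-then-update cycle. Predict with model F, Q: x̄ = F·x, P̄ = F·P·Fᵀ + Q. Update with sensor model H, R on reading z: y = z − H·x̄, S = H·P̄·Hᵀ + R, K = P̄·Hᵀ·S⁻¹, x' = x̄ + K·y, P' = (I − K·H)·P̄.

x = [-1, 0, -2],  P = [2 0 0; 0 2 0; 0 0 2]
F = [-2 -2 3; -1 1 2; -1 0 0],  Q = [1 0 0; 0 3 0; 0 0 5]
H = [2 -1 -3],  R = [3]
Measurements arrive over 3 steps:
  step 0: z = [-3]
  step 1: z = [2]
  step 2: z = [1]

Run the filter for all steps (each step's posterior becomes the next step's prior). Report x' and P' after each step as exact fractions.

step 0: x' = [-318/137, -396/137, 62/137], P' = [2679/137 1506/137 1238/137; 1506/137 2046/137 319/137; 1238/137 319/137 734/137]
step 1: x' = [289156/57669, 77912/57669, 126400/57669], P' = [2536426/57669 -575590/57669 1855453/57669; -575590/57669 459583/57669 -532816/57669; 1855453/57669 -532816/57669 1414051/57669]
step 2: x' = [-62359360/9766471, 518798/751267, -282517501/58598826], P' = [212915016/9766471 -2774949/751267 151745619/9766471; -2774949/751267 4842732/751267 -3486500/751267; 151745619/9766471 -3486500/751267 708796273/58598826]

step 0: x̄ = F·x = [-4, -3, 1]
step 0: P̄ = F·P·Fᵀ + Q = [35 12 4; 12 15 2; 4 2 7]
step 0: y = z − H·x̄ = [5]
step 0: S = H·P̄·Hᵀ + R = [137]
step 0: K = P̄·Hᵀ·S⁻¹ = [46/137; 3/137; -15/137]
step 0: x' = x̄ + K·y = [-318/137, -396/137, 62/137]
step 0: P' = (I − K·H)·P̄ = [2679/137 1506/137 1238/137; 1506/137 2046/137 319/137; 1238/137 319/137 734/137]
step 1: x̄ = F·x = [1614/137, 46/137, 318/137]
step 1: P̄ = F·P·Fᵀ + Q = [19007/137 -3315/137 4656/137; -3315/137 1384/137 -1303/137; 4656/137 -1303/137 3364/137]
step 1: y = z − H·x̄ = [-1954/137]
step 1: S = H·P̄·Hᵀ + R = [57669/137]
step 1: K = P̄·Hᵀ·S⁻¹ = [27361/57669; -4105/57669; 523/57669]
step 1: x' = x̄ + K·y = [289156/57669, 77912/57669, 126400/57669]
step 1: P' = (I − K·H)·P̄ = [2536426/57669 -575590/57669 1855453/57669; -575590/57669 459583/57669 -532816/57669; 1855453/57669 -532816/57669 1414051/57669]
step 2: x̄ = F·x = [-118312/19223, 13852/19223, -289156/57669]
step 2: P̄ = F·P·Fᵀ + Q = [1430600/19223 60879/19223 -548229/19223; 60879/19223 141108/19223 -199630/19223; -548229/19223 -199630/19223 2824771/57669]
step 2: y = z − H·x̄ = [-19457/19223]
step 2: S = H·P̄·Hᵀ + R = [19532942/19223]
step 2: K = P̄·Hᵀ·S⁻¹ = [2222504/9766471; 22290/751267; -3721599/19532942]
step 2: x' = x̄ + K·y = [-62359360/9766471, 518798/751267, -282517501/58598826]
step 2: P' = (I − K·H)·P̄ = [212915016/9766471 -2774949/751267 151745619/9766471; -2774949/751267 4842732/751267 -3486500/751267; 151745619/9766471 -3486500/751267 708796273/58598826]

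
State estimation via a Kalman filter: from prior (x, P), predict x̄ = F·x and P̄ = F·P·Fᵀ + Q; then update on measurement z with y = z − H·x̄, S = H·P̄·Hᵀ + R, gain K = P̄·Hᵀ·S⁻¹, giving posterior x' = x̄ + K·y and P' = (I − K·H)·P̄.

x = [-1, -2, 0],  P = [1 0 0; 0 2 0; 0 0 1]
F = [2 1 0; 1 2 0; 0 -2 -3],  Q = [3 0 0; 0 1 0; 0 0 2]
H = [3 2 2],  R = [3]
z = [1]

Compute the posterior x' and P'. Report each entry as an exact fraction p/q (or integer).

x' = [-35/32, -47/16, 79/16]
P' = [479/160 139/80 -95/16; 139/80 279/40 -75/8; -95/16 -75/8 147/8]

x̄ = F·x = [-4, -5, 4]
P̄ = F·P·Fᵀ + Q = [9 6 -4; 6 10 -8; -4 -8 19]
y = z − H·x̄ = [15]
S = H·P̄·Hᵀ + R = [160]
K = P̄·Hᵀ·S⁻¹ = [31/160; 11/80; 1/16]
x' = x̄ + K·y = [-35/32, -47/16, 79/16]
P' = (I − K·H)·P̄ = [479/160 139/80 -95/16; 139/80 279/40 -75/8; -95/16 -75/8 147/8]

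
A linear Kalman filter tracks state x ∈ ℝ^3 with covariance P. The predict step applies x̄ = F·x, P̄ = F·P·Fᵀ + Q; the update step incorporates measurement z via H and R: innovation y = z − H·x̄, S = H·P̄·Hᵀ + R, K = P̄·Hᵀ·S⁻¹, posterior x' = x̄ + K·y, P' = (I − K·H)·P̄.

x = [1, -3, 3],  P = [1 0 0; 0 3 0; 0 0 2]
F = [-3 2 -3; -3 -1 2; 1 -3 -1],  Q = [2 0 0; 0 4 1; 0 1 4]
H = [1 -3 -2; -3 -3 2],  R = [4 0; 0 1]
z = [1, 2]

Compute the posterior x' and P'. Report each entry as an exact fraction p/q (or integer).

x̄ = F·x = [-18, 6, 7]
P̄ = F·P·Fᵀ + Q = [41 -9 -15; -9 24 3; -15 3 34]
y = z − H·x̄ = [51, -48]
S = H·P̄·Hᵀ + R = [547 -217; -217 704]
K = P̄·Hᵀ·S⁻¹ = [41650/337999 -47656/337999; -69711/337999 -40212/337999; -42200/337999 36924/337999]
x' = x̄ + K·y = [-1672344/337999, 402909/337999, -1558559/337999]
P' = (I − K·H)·P̄ = [3771603/337999 -1277025/337999 3718039/337999; -1277025/337999 478851/337999 -1217367/337999; 3718039/337999 -1217367/337999 3769470/337999]

x' = [-1672344/337999, 402909/337999, -1558559/337999]
P' = [3771603/337999 -1277025/337999 3718039/337999; -1277025/337999 478851/337999 -1217367/337999; 3718039/337999 -1217367/337999 3769470/337999]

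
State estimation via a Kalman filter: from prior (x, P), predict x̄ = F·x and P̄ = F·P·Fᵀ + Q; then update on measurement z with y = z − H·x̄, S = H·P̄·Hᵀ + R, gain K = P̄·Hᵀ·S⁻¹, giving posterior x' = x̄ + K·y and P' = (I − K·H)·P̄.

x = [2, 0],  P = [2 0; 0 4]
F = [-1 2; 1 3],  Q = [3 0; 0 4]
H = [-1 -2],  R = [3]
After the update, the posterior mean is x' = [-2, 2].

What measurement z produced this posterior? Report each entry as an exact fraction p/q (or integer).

z = [-2]

x̄ = F·x = [-2, 2]
P̄ = F·P·Fᵀ + Q = [21 22; 22 42]
S = H·P̄·Hᵀ + R = [280]
K = P̄·Hᵀ·S⁻¹ = [-13/56; -53/140]
x' − x̄ = [0, 0] = K·y
y = (KᵀK)⁻¹·Kᵀ·(x' − x̄) = [0]
z = y + H·x̄ = [0] + [-2] = [-2]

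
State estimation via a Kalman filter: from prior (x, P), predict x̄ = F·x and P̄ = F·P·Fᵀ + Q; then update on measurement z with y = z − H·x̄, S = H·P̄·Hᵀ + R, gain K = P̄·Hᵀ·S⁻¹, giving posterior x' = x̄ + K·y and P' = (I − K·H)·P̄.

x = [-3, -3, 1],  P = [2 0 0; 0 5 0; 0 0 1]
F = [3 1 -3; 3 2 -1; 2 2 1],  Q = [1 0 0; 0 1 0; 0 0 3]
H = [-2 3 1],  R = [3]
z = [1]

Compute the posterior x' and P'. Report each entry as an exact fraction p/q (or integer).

x̄ = F·x = [-15, -16, -11]
P̄ = F·P·Fᵀ + Q = [33 31 19; 31 40 31; 19 31 32]
y = z − H·x̄ = [30]
S = H·P̄·Hᵀ + R = [265]
K = P̄·Hᵀ·S⁻¹ = [46/265; 89/265; 87/265]
x' = x̄ + K·y = [-519/53, -314/53, -61/53]
P' = (I − K·H)·P̄ = [6629/265 4121/265 1033/265; 4121/265 2679/265 472/265; 1033/265 472/265 911/265]

x' = [-519/53, -314/53, -61/53]
P' = [6629/265 4121/265 1033/265; 4121/265 2679/265 472/265; 1033/265 472/265 911/265]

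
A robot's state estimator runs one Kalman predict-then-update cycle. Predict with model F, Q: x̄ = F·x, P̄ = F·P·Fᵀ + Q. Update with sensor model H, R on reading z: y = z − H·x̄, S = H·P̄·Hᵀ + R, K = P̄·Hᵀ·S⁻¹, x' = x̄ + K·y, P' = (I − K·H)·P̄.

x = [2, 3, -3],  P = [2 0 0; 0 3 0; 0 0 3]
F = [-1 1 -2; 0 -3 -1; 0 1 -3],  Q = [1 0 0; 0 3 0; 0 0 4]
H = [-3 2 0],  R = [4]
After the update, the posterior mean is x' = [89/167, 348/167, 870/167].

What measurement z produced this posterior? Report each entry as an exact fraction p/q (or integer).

z = [3]

x̄ = F·x = [7, -6, 12]
P̄ = F·P·Fᵀ + Q = [18 -3 21; -3 33 0; 21 0 34]
S = H·P̄·Hᵀ + R = [334]
K = P̄·Hᵀ·S⁻¹ = [-30/167; 75/334; -63/334]
x' − x̄ = [-1080/167, 1350/167, -1134/167] = K·y
y = (KᵀK)⁻¹·Kᵀ·(x' − x̄) = [36]
z = y + H·x̄ = [36] + [-33] = [3]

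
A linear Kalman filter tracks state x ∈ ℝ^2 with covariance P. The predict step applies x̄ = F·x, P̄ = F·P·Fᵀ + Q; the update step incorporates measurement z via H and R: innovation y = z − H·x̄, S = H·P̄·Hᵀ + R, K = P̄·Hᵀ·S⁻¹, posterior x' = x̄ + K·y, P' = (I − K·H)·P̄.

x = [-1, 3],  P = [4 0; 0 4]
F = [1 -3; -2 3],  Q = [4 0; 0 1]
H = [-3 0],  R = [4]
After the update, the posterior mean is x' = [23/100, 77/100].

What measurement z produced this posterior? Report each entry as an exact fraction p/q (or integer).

x̄ = F·x = [-10, 11]
P̄ = F·P·Fᵀ + Q = [44 -44; -44 53]
S = H·P̄·Hᵀ + R = [400]
K = P̄·Hᵀ·S⁻¹ = [-33/100; 33/100]
x' − x̄ = [1023/100, -1023/100] = K·y
y = (KᵀK)⁻¹·Kᵀ·(x' − x̄) = [-31]
z = y + H·x̄ = [-31] + [30] = [-1]

z = [-1]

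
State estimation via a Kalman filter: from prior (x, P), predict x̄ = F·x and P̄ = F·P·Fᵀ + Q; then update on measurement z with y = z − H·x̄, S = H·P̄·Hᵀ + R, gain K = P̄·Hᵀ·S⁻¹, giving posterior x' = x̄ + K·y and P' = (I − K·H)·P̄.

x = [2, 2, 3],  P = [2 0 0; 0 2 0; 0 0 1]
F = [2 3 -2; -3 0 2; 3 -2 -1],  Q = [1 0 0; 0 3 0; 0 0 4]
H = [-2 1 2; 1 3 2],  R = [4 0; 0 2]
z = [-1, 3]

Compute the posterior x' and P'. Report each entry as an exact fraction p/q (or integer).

x̄ = F·x = [4, 0, -1]
P̄ = F·P·Fᵀ + Q = [31 -16 2; -16 25 -20; 2 -20 31]
y = z − H·x̄ = [9, 1]
S = H·P̄·Hᵀ + R = [245 53; 53 54]
K = P̄·Hᵀ·S⁻¹ = [-3307/10421 737/10421; -89/10421 3754/10421; 1840/10421 -1034/10421]
x' = x̄ + K·y = [12658/10421, 2953/10421, 5105/10421]
P' = (I − K·H)·P̄ = [87914/10421 -124520/10421 143560/10421; -124520/10421 190712/10421 -220054/10421; 143560/10421 -220054/10421 257267/10421]

x' = [12658/10421, 2953/10421, 5105/10421]
P' = [87914/10421 -124520/10421 143560/10421; -124520/10421 190712/10421 -220054/10421; 143560/10421 -220054/10421 257267/10421]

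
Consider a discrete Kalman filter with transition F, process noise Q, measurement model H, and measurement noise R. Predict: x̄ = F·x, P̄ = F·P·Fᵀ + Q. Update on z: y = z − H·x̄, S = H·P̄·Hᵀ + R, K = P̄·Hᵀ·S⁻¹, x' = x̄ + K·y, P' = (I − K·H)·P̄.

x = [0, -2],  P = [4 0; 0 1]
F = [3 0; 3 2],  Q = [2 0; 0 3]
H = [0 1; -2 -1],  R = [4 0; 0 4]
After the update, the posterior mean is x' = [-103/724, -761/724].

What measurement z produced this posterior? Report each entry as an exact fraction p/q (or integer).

x̄ = F·x = [0, -4]
P̄ = F·P·Fᵀ + Q = [38 36; 36 43]
S = H·P̄·Hᵀ + R = [47 -115; -115 343]
K = P̄·Hᵀ·S⁻¹ = [-133/724 -281/724; 381/724 -115/724]
x' − x̄ = [-103/724, 2135/724] = K·y
y = (KᵀK)⁻¹·Kᵀ·(x' − x̄) = [5, -2]
z = y + H·x̄ = [5, -2] + [-4, 4] = [1, 2]

z = [1, 2]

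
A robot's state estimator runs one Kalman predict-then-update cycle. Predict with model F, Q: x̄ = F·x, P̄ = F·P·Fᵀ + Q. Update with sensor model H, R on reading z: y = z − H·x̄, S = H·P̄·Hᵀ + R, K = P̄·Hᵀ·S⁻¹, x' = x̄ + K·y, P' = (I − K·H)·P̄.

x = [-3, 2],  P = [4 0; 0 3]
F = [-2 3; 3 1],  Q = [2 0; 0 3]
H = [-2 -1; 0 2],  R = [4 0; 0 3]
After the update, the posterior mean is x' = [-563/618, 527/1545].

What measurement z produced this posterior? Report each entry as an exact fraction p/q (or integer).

z = [2, 1]

x̄ = F·x = [12, -7]
P̄ = F·P·Fᵀ + Q = [45 -15; -15 42]
S = H·P̄·Hᵀ + R = [166 -24; -24 171]
K = P̄·Hᵀ·S⁻¹ = [-301/618 -226/927; -2/1545 2276/4635]
x' − x̄ = [-7979/618, 11342/1545] = K·y
y = (KᵀK)⁻¹·Kᵀ·(x' − x̄) = [19, 15]
z = y + H·x̄ = [19, 15] + [-17, -14] = [2, 1]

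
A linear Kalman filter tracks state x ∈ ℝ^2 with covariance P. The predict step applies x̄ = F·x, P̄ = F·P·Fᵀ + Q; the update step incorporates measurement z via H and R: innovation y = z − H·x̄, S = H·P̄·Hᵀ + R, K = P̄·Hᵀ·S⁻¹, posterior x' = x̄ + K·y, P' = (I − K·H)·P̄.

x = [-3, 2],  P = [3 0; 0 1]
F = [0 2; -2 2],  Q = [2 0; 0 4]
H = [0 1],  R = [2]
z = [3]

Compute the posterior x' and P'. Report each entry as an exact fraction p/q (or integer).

x' = [30/11, 40/11]
P' = [58/11 4/11; 4/11 20/11]

x̄ = F·x = [4, 10]
P̄ = F·P·Fᵀ + Q = [6 4; 4 20]
y = z − H·x̄ = [-7]
S = H·P̄·Hᵀ + R = [22]
K = P̄·Hᵀ·S⁻¹ = [2/11; 10/11]
x' = x̄ + K·y = [30/11, 40/11]
P' = (I − K·H)·P̄ = [58/11 4/11; 4/11 20/11]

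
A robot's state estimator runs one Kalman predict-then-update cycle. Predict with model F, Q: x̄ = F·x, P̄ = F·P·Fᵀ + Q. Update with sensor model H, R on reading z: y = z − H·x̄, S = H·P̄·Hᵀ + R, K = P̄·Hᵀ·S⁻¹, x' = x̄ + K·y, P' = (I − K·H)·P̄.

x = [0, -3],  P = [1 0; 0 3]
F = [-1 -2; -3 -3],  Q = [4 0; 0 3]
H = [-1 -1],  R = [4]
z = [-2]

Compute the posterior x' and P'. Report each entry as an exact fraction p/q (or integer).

x̄ = F·x = [6, 9]
P̄ = F·P·Fᵀ + Q = [17 21; 21 39]
y = z − H·x̄ = [13]
S = H·P̄·Hᵀ + R = [102]
K = P̄·Hᵀ·S⁻¹ = [-19/51; -10/17]
x' = x̄ + K·y = [59/51, 23/17]
P' = (I − K·H)·P̄ = [145/51 -23/17; -23/17 63/17]

x' = [59/51, 23/17]
P' = [145/51 -23/17; -23/17 63/17]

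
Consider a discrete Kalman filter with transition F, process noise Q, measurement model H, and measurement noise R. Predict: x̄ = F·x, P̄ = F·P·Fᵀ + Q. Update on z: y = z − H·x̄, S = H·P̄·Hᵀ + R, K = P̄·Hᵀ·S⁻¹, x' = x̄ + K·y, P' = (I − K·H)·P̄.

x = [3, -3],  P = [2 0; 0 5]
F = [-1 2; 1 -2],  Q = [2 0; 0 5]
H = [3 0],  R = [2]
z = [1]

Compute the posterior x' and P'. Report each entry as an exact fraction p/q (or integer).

x̄ = F·x = [-9, 9]
P̄ = F·P·Fᵀ + Q = [24 -22; -22 27]
y = z − H·x̄ = [28]
S = H·P̄·Hᵀ + R = [218]
K = P̄·Hᵀ·S⁻¹ = [36/109; -33/109]
x' = x̄ + K·y = [27/109, 57/109]
P' = (I − K·H)·P̄ = [24/109 -22/109; -22/109 765/109]

x' = [27/109, 57/109]
P' = [24/109 -22/109; -22/109 765/109]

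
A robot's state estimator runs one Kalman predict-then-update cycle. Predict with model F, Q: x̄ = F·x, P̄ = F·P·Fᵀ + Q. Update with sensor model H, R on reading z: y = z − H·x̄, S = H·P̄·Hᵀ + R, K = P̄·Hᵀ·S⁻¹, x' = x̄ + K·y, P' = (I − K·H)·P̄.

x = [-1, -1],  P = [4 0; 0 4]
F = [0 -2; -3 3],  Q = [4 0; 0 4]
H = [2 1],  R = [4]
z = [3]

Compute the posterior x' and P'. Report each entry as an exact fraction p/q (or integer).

x̄ = F·x = [2, 0]
P̄ = F·P·Fᵀ + Q = [20 -24; -24 76]
y = z − H·x̄ = [-1]
S = H·P̄·Hᵀ + R = [64]
K = P̄·Hᵀ·S⁻¹ = [1/4; 7/16]
x' = x̄ + K·y = [7/4, -7/16]
P' = (I − K·H)·P̄ = [16 -31; -31 255/4]

x' = [7/4, -7/16]
P' = [16 -31; -31 255/4]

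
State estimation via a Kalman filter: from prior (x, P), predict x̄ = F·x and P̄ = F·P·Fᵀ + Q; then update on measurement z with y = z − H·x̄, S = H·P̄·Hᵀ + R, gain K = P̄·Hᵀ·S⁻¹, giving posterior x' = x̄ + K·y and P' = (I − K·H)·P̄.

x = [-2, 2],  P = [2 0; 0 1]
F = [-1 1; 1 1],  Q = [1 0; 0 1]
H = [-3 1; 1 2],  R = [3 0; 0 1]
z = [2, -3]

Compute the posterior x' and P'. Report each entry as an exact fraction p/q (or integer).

x̄ = F·x = [4, 0]
P̄ = F·P·Fᵀ + Q = [4 -1; -1 4]
y = z − H·x̄ = [14, -7]
S = H·P̄·Hᵀ + R = [49 1; 1 17]
K = P̄·Hᵀ·S⁻¹ = [-223/832 111/832; 7/52 21/52]
x' = x̄ + K·y = [-571/832, -49/52]
P' = (I − K·H)·P̄ = [207/832 -3/52; -3/52 3/13]

x' = [-571/832, -49/52]
P' = [207/832 -3/52; -3/52 3/13]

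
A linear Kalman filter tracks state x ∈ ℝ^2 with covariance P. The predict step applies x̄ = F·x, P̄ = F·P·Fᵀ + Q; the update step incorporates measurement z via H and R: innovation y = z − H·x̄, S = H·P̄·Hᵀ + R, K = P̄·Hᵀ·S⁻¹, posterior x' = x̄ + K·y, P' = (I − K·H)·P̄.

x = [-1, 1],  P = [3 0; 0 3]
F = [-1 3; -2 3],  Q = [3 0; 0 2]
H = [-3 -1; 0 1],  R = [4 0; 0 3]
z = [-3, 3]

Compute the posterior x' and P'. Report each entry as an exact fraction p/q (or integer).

x' = [83/260, 123/52]
P' = [561/1040 -99/208; -99/208 381/208]

x̄ = F·x = [4, 5]
P̄ = F·P·Fᵀ + Q = [33 33; 33 41]
y = z − H·x̄ = [14, -2]
S = H·P̄·Hᵀ + R = [540 -140; -140 44]
K = P̄·Hᵀ·S⁻¹ = [-297/1040 -33/208; -21/208 127/208]
x' = x̄ + K·y = [83/260, 123/52]
P' = (I − K·H)·P̄ = [561/1040 -99/208; -99/208 381/208]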